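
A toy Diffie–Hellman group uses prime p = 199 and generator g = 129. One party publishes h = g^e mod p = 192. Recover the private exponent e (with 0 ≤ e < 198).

65

Baby-step giant-step with m = ceil(sqrt(198)) = 15.
Baby table (129^j mod 199 for j=0..14):
  0:1  1:129  2:124  3:76  4:53  5:71  6:5  7:48
  8:23  9:181  10:66  11:156  12:25  13:41  14:115
Giant step factor: 129^(-15) ≡ 42 (mod 199).
Scan 192·42^i mod 199 for i = 0, 1, …:
  i=0: 192   i=1: 104   i=2: 189   i=3: 177
  i=4: 71
Match at i=4, j=5: e = 4·15 + 5 = 65.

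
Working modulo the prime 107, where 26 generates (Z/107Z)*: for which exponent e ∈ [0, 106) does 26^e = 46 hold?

Baby-step giant-step with m = ceil(sqrt(106)) = 11.
Baby table (26^j mod 107 for j=0..10):
  0:1  1:26  2:34  3:28  4:86  5:96  6:35  7:54
  8:13  9:17  10:14
Giant step factor: 26^(-11) ≡ 5 (mod 107).
Scan 46·5^i mod 107 for i = 0, 1, …:
  i=0: 46   i=1: 16   i=2: 80   i=3: 79
  i=4: 74   i=5: 49   i=6: 31   i=7: 48
  i=8: 26
Match at i=8, j=1: e = 8·11 + 1 = 89.

89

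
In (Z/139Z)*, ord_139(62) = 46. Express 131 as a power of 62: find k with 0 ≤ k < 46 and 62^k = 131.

Baby-step giant-step with m = ceil(sqrt(46)) = 7.
Baby table (62^j mod 139 for j=0..6):
  0:1  1:62  2:91  3:82  4:80  5:95  6:52
Giant step factor: 62^(-7) ≡ 103 (mod 139).
Scan 131·103^i mod 139 for i = 0, 1, …:
  i=0: 131   i=1: 10   i=2: 57   i=3: 33
  i=4: 63   i=5: 95
Match at i=5, j=5: k = 5·7 + 5 = 40.

40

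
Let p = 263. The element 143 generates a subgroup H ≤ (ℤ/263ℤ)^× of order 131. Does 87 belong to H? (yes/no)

87 ∈ ⟨143⟩ iff 87^131 ≡ 1 (mod 263), since |⟨143⟩| = 131.
87^131 mod 263 = 262.
Since 262 ≠ 1, 87 does not lie in the subgroup.

no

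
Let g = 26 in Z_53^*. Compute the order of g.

The order of 26 must divide p − 1 = 52 = 2^2 · 13.
Divisors: 1, 2, 4, 13, 26, 52.
Check each in increasing order: 26^1 ≡ 26;  26^2 ≡ 40;  26^4 ≡ 10;  26^13 ≡ 30;  26^26 ≡ 52;  26^52 ≡ 1.
Smallest exponent giving 1 is 52.

52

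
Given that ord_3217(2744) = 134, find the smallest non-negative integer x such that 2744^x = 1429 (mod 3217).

Baby-step giant-step with m = ceil(sqrt(134)) = 12.
Baby table (2744^j mod 3217 for j=0..11):
  0:1  1:2744  2:1756  3:2615  4:1650  5:1281  6:2100  7:753
  8:918  9:81  10:291  11:688
Giant step factor: 2744^(-12) ≡ 1967 (mod 3217).
Scan 1429·1967^i mod 3217 for i = 0, 1, …:
  i=0: 1429   i=1: 2402   i=2: 2178   i=3: 2299
  i=4: 2248   i=5: 1658   i=6: 2465   i=7: 636
  i=8: 2816   i=9: 2615
Match at i=9, j=3: x = 9·12 + 3 = 111.

111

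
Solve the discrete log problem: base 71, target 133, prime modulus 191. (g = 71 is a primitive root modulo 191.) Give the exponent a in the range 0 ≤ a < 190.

174

Baby-step giant-step with m = ceil(sqrt(190)) = 14.
Baby table (71^j mod 191 for j=0..13):
  0:1  1:71  2:75  3:168  4:86  5:185  6:147  7:123
  8:138  9:57  10:36  11:73  12:26  13:127
Giant step factor: 71^(-14) ≡ 43 (mod 191).
Scan 133·43^i mod 191 for i = 0, 1, …:
  i=0: 133   i=1: 180   i=2: 100   i=3: 98
  i=4: 12   i=5: 134   i=6: 32   i=7: 39
  i=8: 149   i=9: 104   i=10: 79   i=11: 150
  i=12: 147
Match at i=12, j=6: a = 12·14 + 6 = 174.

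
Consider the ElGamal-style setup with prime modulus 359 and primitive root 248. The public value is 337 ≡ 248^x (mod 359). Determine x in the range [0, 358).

265

Baby-step giant-step with m = ceil(sqrt(358)) = 19.
Baby table (248^j mod 359 for j=0..18):
  0:1  1:248  2:115  3:159  4:301  5:335  6:151  7:112
  8:133  9:315  10:217  11:325  12:184  13:39  14:338  15:177
  16:98  17:251  18:141
Giant step factor: 248^(-19) ≡ 52 (mod 359).
Scan 337·52^i mod 359 for i = 0, 1, …:
  i=0: 337   i=1: 292   i=2: 106   i=3: 127
  i=4: 142   i=5: 204   i=6: 197   i=7: 192
  i=8: 291   i=9: 54   i=10: 295   i=11: 262
  i=12: 341   i=13: 141
Match at i=13, j=18: x = 13·19 + 18 = 265.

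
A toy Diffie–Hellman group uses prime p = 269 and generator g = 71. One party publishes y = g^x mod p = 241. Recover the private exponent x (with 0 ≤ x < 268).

9

Successive powers of 71 modulo 269:
  71^0=1  71^1=71  71^2=199  71^3=141  71^4=58  71^5=83
  71^6=244  71^7=108  71^8=136  71^9=241
So 71^9 ≡ 241 (mod 269), giving x = 9.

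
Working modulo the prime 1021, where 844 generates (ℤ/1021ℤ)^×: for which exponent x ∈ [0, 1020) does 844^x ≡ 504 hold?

906

Baby-step giant-step with m = ceil(sqrt(1020)) = 32.
Baby table (844^j mod 1021 for j=0..31):
  0:1  1:844  2:699  3:839  4:563  5:407  6:452  7:655
  8:459  9:437  10:247  11:184  12:104  13:991  14:205  15:471
  16:355  17:467  18:42  19:734  20:770  21:524  22:163  23:758
  24:606  25:964  26:900  27:997  28:164  29:581  30:284  31:782
Giant step factor: 844^(-32) ≡ 626 (mod 1021).
Scan 504·626^i mod 1021 for i = 0, 1, …:
  i=0: 504   i=1: 15   i=2: 201   i=3: 243
  i=4: 1010   i=5: 261   i=6: 26   i=7: 961
  i=8: 217   i=9: 49     …   i=27: 948
  i=28: 247
Match at i=28, j=10: x = 28·32 + 10 = 906.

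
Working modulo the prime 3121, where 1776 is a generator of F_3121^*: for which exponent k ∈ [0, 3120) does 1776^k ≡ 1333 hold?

1447

Baby-step giant-step with m = ceil(sqrt(3120)) = 56.
Baby table (1776^j mod 3121 for j=0..55):
  0:1  1:1776  2:1966  3:2338  4:1358  5:2396  6:1373  7:947
  8:2774  9:1686  10:1297  11:174  12:45  13:1895  14:1082  15:2217
  16:1811  17:1706  18:2486  19:2042  20:3111  21:966  22:2187  23:1588
  24:2025  25:1008  26:1875  27:3014  28:349  29:1866  30:2635  31:1381
  32:2671  33:2897  34:1664  35:2798  36:616  37:1666  38:108  39:1427
  40:100  41:2824  42:3098  43:2846  44:1597  45:2404  46:3097  47:1070
  48:2752  49:66  50:1739  51:1795  52:1379  53:2240  54:2086  55:109
Giant step factor: 1776^(-56) ≡ 1865 (mod 3121).
Scan 1333·1865^i mod 3121 for i = 0, 1, …:
  i=0: 1333   i=1: 1729   i=2: 592   i=3: 2367
  i=4: 1361   i=5: 892   i=6: 87   i=7: 3084
  i=8: 2778   i=9: 110     …   i=24: 352
  i=25: 1070
Match at i=25, j=47: k = 25·56 + 47 = 1447.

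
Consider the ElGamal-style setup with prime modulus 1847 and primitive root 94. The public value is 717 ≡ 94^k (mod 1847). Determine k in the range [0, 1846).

707

Baby-step giant-step with m = ceil(sqrt(1846)) = 43.
Baby table (94^j mod 1847 for j=0..42):
  0:1  1:94  2:1448  3:1281  4:359  5:500  6:825  7:1823
  8:1438  9:341  10:655  11:619  12:929  13:517  14:576  15:581
  16:1051  17:903  18:1767  19:1715  20:521  21:952  22:832  23:634
  24:492  25:73  26:1321  27:425  28:1163  29:349  30:1407  31:1121
  32:95  33:1542  34:882  35:1640  36:859  37:1325  38:801  39:1414
  40:1779  41:996  42:1274
Giant step factor: 94^(-43) ≡ 488 (mod 1847).
Scan 717·488^i mod 1847 for i = 0, 1, …:
  i=0: 717   i=1: 813   i=2: 1486   i=3: 1144
  i=4: 478   i=5: 542   i=6: 375   i=7: 147
  i=8: 1550   i=9: 977     …   i=15: 681
  i=16: 1715
Match at i=16, j=19: k = 16·43 + 19 = 707.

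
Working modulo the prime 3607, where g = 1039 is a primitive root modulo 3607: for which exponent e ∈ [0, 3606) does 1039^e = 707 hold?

694

Baby-step giant-step with m = ceil(sqrt(3606)) = 61.
Baby table (1039^j mod 3607 for j=0..60):
  0:1  1:1039  2:1028  3:420  4:3540  5:2527  6:3264  7:716
  8:882  9:220  10:1339  11:2526  12:2225  13:3295  14:462  15:287
  16:2419  17:2869  18:1509  19:2413  20:242  21:2555  22:3500  23:644
  24:1821  25:1951  26:3562  27:136  28:631  29:2742  30:3015  31:1709
  32:1007  33:243  34:3594  35:921  36:1064  37:1754  38:871  39:3219
  40:852  41:1513  42:2962  43:747  44:628  45:3232  46:3538  47:449
  48:1208  49:3483  50:1016  51:2380  52:2025  53:1094  54:461  55:2855
  56:1391  57:2449  58:1576  59:3493  60:585
Giant step factor: 1039^(-61) ≡ 3099 (mod 3607).
Scan 707·3099^i mod 3607 for i = 0, 1, …:
  i=0: 707   i=1: 1544   i=2: 1974   i=3: 3561
  i=4: 1726   i=5: 3300   i=6: 855   i=7: 2107
  i=8: 923   i=9: 26   i=10: 1220   i=11: 644
Match at i=11, j=23: e = 11·61 + 23 = 694.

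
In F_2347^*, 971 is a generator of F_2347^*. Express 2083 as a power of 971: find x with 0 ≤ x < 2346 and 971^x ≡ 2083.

1248

Baby-step giant-step with m = ceil(sqrt(2346)) = 49.
Baby table (971^j mod 2347 for j=0..48):
  0:1  1:971  2:1694  3:1974  4:1602  5:1828  6:656  7:939
  8:1133  9:1747  10:1803  11:2198  12:835  13:1070  14:1596  15:696
  16:2227  17:830  18:909  19:167  20:214  21:1258  22:1078  23:2323
  24:166  25:1590  26:1911  27:1451  28:721  29:685  30:934  31:972
  32:318  33:1321  34:1229  35:1083  36:137  37:1595  38:2072  39:533
  40:1203  41:1654  42:686  43:1905  44:319  45:2292  46:576  47:710
  48:1739
Giant step factor: 971^(-49) ≡ 674 (mod 2347).
Scan 2083·674^i mod 2347 for i = 0, 1, …:
  i=0: 2083   i=1: 436   i=2: 489   i=3: 1006
  i=4: 2108   i=5: 857   i=6: 256   i=7: 1213
  i=8: 806   i=9: 1087     …   i=24: 2340
  i=25: 2323
Match at i=25, j=23: x = 25·49 + 23 = 1248.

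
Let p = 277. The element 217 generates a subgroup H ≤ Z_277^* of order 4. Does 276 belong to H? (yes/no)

yes

⟨217⟩ has order 4; its elements mod 277 are {1, 60, 217, 276}.
276 is in this set.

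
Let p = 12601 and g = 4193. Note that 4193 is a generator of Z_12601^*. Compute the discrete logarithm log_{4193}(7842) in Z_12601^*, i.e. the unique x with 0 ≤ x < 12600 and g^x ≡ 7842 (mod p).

Baby-step giant-step with m = ceil(sqrt(12600)) = 113.
Baby table (4193^j mod 12601 for j=0..112):
  0:1  1:4193  2:2854  3:8473  4:5070  5:623  6:3832  7:1301
  8:11461  9:8360  10:10099  11:5747  12:4059  13:8037  14:4067  15:3778
  16:1697  17:8557  18:4454  19:940  20:9908  21:11348  22:788  23:2622
  24:5974  25:10795  26:643  27:12086  28:7977  29:4507  30:8952  31:9958
  32:6781  33:4877  34:10439  35:7454  36:4142  37:3228  38:1530  39:1381
  40:6674  41:9862  42:7485  43:8115  44:3495  45:12173  46:7339  47:785
  48:2644  49:10013  50:10578  51:10635  52:10217  53:9082  54:604  55:12372
  56:10080  57:1686  58:237  59:10863  60:8545  61:4542  62:4495  63:9040
  64:912  65:5913  66:7042  67:2963  68:11874  69:1131  70:4307  71:2018
  72:6203  73:715  74:11558  75:11849  76:9715  77:8563  78:4410  79:5463
  80:10342  81:3965  82:4526  83:412  84:1179  85:3955  86:399  87:9675
  88:4656  89:3659  90:6770  91:9158  92:4247  93:2458  94:11377  95:8976
  96:9782  97:12272  98:6613  99:6109  100:9805  101:7903  102:9250  103:11973
  104:405  105:9631  106:9179  107:4093  108:11988  109:295  110:2037  111:10264
  112:4537
Giant step factor: 4193^(-113) ≡ 8126 (mod 12601).
Scan 7842·8126^i mod 12601 for i = 0, 1, …:
  i=0: 7842   i=1: 835   i=2: 5872   i=3: 8486
  i=4: 4564   i=5: 2321   i=6: 9350   i=7: 6671
  i=8: 11645   i=9: 6361     …   i=58: 6934
  i=59: 6613
Match at i=59, j=98: x = 59·113 + 98 = 6765.

6765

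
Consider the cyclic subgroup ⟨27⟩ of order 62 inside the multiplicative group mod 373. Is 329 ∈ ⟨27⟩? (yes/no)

329 ∈ ⟨27⟩ iff 329^62 ≡ 1 (mod 373), since |⟨27⟩| = 62.
329^62 mod 373 = 285.
Since 285 ≠ 1, 329 does not lie in the subgroup.

no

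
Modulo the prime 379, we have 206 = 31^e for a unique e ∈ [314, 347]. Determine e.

Compute 31^314 mod 379 = 344, then multiply by 31 repeatedly:
  31^314=344  31^315=52  31^316=96  31^317=323  31^318=159
  31^319=2  31^320=62  31^321=27  31^322=79  31^323=175
  31^324=119  31^325=278  31^326=280  31^327=342  31^328=369
  31^329=69  31^330=244  31^331=363  31^332=262  31^333=163
  31^334=126  31^335=116  31^336=185  31^337=50  31^338=34
  31^339=296  31^340=80  31^341=206
Found 206 at exponent 341.

341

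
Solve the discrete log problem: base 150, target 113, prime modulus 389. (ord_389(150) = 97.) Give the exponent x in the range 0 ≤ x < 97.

54

Baby-step giant-step with m = ceil(sqrt(97)) = 10.
Baby table (150^j mod 389 for j=0..9):
  0:1  1:150  2:327  3:36  4:343  5:102  6:129  7:289
  8:171  9:365
Giant step factor: 150^(-10) ≡ 55 (mod 389).
Scan 113·55^i mod 389 for i = 0, 1, …:
  i=0: 113   i=1: 380   i=2: 283   i=3: 5
  i=4: 275   i=5: 343
Match at i=5, j=4: x = 5·10 + 4 = 54.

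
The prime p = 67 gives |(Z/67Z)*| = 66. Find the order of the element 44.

66

The order of 44 must divide p − 1 = 66 = 2 · 3 · 11.
Divisors: 1, 2, 3, 6, 11, 22, 33, 66.
Check each in increasing order: 44^1 ≡ 44;  44^2 ≡ 60;  44^3 ≡ 27;  44^6 ≡ 59;  44^11 ≡ 38;  44^22 ≡ 37;  44^33 ≡ 66;  44^66 ≡ 1.
Smallest exponent giving 1 is 66.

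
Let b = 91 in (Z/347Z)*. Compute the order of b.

The order of 91 must divide p − 1 = 346 = 2 · 173.
Divisors: 1, 2, 173, 346.
Check each in increasing order: 91^1 ≡ 91;  91^2 ≡ 300;  91^173 ≡ 346;  91^346 ≡ 1.
Smallest exponent giving 1 is 346.

346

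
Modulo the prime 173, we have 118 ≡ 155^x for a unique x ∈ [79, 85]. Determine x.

84

Compute 155^79 mod 173 = 26, then multiply by 155 repeatedly:
  155^79=26  155^80=51  155^81=120  155^82=89  155^83=128
  155^84=118
Found 118 at exponent 84.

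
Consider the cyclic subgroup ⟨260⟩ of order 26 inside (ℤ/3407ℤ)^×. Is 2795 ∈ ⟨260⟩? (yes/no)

2795 ∈ ⟨260⟩ iff 2795^26 ≡ 1 (mod 3407), since |⟨260⟩| = 26.
2795^26 mod 3407 = 1.
Since 1 = 1, 2795 lies in the subgroup.

yes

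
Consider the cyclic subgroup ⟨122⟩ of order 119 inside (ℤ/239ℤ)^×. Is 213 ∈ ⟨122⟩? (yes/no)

213 ∈ ⟨122⟩ iff 213^119 ≡ 1 (mod 239), since |⟨122⟩| = 119.
213^119 mod 239 = 1.
Since 1 = 1, 213 lies in the subgroup.

yes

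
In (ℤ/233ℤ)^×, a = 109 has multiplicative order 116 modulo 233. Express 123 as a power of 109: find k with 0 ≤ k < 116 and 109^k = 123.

Baby-step giant-step with m = ceil(sqrt(116)) = 11.
Baby table (109^j mod 233 for j=0..10):
  0:1  1:109  2:231  3:15  4:4  5:203  6:225  7:60
  8:16  9:113  10:201
Giant step factor: 109^(-11) ≡ 100 (mod 233).
Scan 123·100^i mod 233 for i = 0, 1, …:
  i=0: 123   i=1: 184   i=2: 226   i=3: 232
  i=4: 133   i=5: 19   i=6: 36   i=7: 105
  i=8: 15
Match at i=8, j=3: k = 8·11 + 3 = 91.

91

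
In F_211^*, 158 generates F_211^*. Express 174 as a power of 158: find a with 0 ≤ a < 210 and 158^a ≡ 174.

151

Baby-step giant-step with m = ceil(sqrt(210)) = 15.
Baby table (158^j mod 211 for j=0..14):
  0:1  1:158  2:66  3:89  4:136  5:177  6:114  7:77
  8:139  9:18  10:101  11:133  12:125  13:127  14:21
Giant step factor: 158^(-15) ≡ 40 (mod 211).
Scan 174·40^i mod 211 for i = 0, 1, …:
  i=0: 174   i=1: 208   i=2: 91   i=3: 53
  i=4: 10   i=5: 189   i=6: 175   i=7: 37
  i=8: 3   i=9: 120   i=10: 158
Match at i=10, j=1: a = 10·15 + 1 = 151.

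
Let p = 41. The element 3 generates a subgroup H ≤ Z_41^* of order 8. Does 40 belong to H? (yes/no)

yes

⟨3⟩ has order 8; its elements mod 41 are {1, 3, 9, 14, 27, 32, 38, 40}.
40 is in this set.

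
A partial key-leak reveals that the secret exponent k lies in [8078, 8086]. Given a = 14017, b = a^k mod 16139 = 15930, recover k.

Compute 14017^8078 mod 16139 = 10260, then multiply by 14017 repeatedly:
  14017^8078=10260  14017^8079=15930
Found 15930 at exponent 8079.

8079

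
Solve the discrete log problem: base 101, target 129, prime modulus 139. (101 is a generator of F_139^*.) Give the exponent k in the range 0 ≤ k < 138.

96

Baby-step giant-step with m = ceil(sqrt(138)) = 12.
Baby table (101^j mod 139 for j=0..11):
  0:1  1:101  2:54  3:33  4:136  5:114  6:116  7:40
  8:9  9:75  10:69  11:19
Giant step factor: 101^(-12) ≡ 36 (mod 139).
Scan 129·36^i mod 139 for i = 0, 1, …:
  i=0: 129   i=1: 57   i=2: 106   i=3: 63
  i=4: 44   i=5: 55   i=6: 34   i=7: 112
  i=8: 1
Match at i=8, j=0: k = 8·12 + 0 = 96.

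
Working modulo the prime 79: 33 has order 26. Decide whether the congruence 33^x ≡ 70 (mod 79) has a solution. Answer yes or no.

70 ∈ ⟨33⟩ iff 70^26 ≡ 1 (mod 79), since |⟨33⟩| = 26.
70^26 mod 79 = 55.
Since 55 ≠ 1, 70 does not lie in the subgroup.

no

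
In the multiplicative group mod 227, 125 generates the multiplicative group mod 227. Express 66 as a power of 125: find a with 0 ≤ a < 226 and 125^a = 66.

Baby-step giant-step with m = ceil(sqrt(226)) = 16.
Baby table (125^j mod 227 for j=0..15):
  0:1  1:125  2:189  3:17  4:82  5:35  6:62  7:32
  8:141  9:146  10:90  11:127  12:212  13:168  14:116  15:199
Giant step factor: 125^(-16) ≡ 43 (mod 227).
Scan 66·43^i mod 227 for i = 0, 1, …:
  i=0: 66   i=1: 114   i=2: 135   i=3: 130
  i=4: 142   i=5: 204   i=6: 146
Match at i=6, j=9: a = 6·16 + 9 = 105.

105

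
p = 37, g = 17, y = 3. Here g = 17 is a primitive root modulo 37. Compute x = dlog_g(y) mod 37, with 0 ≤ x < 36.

14

Successive powers of 17 modulo 37:
  17^0=1  17^1=17  17^2=30  17^3=29  17^4=12  17^5=19
  17^6=27  17^7=15  17^8=33  17^9=6  17^10=28  17^11=32
  17^12=26  17^13=35  17^14=3
So 17^14 ≡ 3 (mod 37), giving x = 14.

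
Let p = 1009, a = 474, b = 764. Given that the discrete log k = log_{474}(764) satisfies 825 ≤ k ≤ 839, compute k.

Compute 474^825 mod 1009 = 117, then multiply by 474 repeatedly:
  474^825=117  474^826=972  474^827=624  474^828=139  474^829=301
  474^830=405  474^831=260  474^832=142  474^833=714  474^834=421
  474^835=781  474^836=900  474^837=802  474^838=764
Found 764 at exponent 838.

838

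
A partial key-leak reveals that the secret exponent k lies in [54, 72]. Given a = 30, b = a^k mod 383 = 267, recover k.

59

Compute 30^54 mod 383 = 113, then multiply by 30 repeatedly:
  30^54=113  30^55=326  30^56=205  30^57=22  30^58=277
  30^59=267
Found 267 at exponent 59.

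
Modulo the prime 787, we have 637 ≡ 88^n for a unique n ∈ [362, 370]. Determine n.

363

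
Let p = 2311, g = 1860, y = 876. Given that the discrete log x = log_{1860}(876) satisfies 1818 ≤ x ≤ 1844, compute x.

Compute 1860^1818 mod 2311 = 50, then multiply by 1860 repeatedly:
  1860^1818=50  1860^1819=560  1860^1820=1650  1860^1821=2303  1860^1822=1297
  1860^1823=2047  1860^1824=1203  1860^1825=532  1860^1826=412  1860^1827=1379
  1860^1828=2041  1860^1829=1598  1860^1830=334  1860^1831=1892  1860^1832=1778
  1860^1833=39  1860^1834=899  1860^1835=1287  1860^1836=1935  1860^1837=873
  1860^1838=1458  1860^1839=1077  1860^1840=1894  1860^1841=876
Found 876 at exponent 1841.

1841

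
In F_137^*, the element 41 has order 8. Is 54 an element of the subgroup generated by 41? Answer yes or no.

no

⟨41⟩ has order 8; its elements mod 137 are {1, 10, 37, 41, 96, 100, 127, 136}.
54 is not in this set.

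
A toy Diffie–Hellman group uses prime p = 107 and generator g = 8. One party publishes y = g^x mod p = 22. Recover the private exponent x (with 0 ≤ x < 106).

43

Baby-step giant-step with m = ceil(sqrt(106)) = 11.
Baby table (8^j mod 107 for j=0..10):
  0:1  1:8  2:64  3:84  4:30  5:26  6:101  7:59
  8:44  9:31  10:34
Giant step factor: 8^(-11) ≡ 24 (mod 107).
Scan 22·24^i mod 107 for i = 0, 1, …:
  i=0: 22   i=1: 100   i=2: 46   i=3: 34
Match at i=3, j=10: x = 3·11 + 10 = 43.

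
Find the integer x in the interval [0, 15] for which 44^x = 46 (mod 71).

7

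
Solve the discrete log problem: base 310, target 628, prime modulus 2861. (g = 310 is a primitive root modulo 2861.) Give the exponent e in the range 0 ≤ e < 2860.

1780

Baby-step giant-step with m = ceil(sqrt(2860)) = 54.
Baby table (310^j mod 2861 for j=0..53):
  0:1  1:310  2:1687  3:2268  4:2135  5:959  6:2607  7:1368
  8:652  9:1850  10:1300  11:2460  12:1574  13:1570  14:330  15:2165
  16:1676  17:1719  18:744  19:1760  20:2010  21:2263  22:585  23:1107
  24:2711  25:2137  26:1579  27:259  28:182  29:2061  30:907  31:792
  32:2335  33:17  34:2409  35:69  36:1363  37:1963  38:1998  39:1404
  40:368  41:2501  42:2840  43:2073  44:1766  45:1009  46:941  47:2749
  48:2473  49:2743  50:613  51:1204  52:1310  53:2699
Giant step factor: 310^(-54) ≡ 1332 (mod 2861).
Scan 628·1332^i mod 2861 for i = 0, 1, …:
  i=0: 628   i=1: 1084   i=2: 1944   i=3: 203
  i=4: 1462   i=5: 1904   i=6: 1282   i=7: 2468
  i=8: 87   i=9: 1444     …   i=31: 495
  i=32: 1310
Match at i=32, j=52: e = 32·54 + 52 = 1780.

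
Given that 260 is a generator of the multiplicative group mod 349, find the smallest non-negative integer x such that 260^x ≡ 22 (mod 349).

86

Baby-step giant-step with m = ceil(sqrt(348)) = 19.
Baby table (260^j mod 349 for j=0..18):
  0:1  1:260  2:243  3:11  4:68  5:230  6:121  7:50
  8:87  9:284  10:201  11:259  12:332  13:117  14:57  15:162
  16:240  17:278  18:37
Giant step factor: 260^(-19) ≡ 287 (mod 349).
Scan 22·287^i mod 349 for i = 0, 1, …:
  i=0: 22   i=1: 32   i=2: 110   i=3: 160
  i=4: 201
Match at i=4, j=10: x = 4·19 + 10 = 86.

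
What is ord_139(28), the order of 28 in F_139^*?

69

The order of 28 must divide p − 1 = 138 = 2 · 3 · 23.
Divisors: 1, 2, 3, 6, 23, 46, 69, 138.
Check each in increasing order: 28^1 ≡ 28;  28^2 ≡ 89;  28^3 ≡ 129;  28^6 ≡ 100;  28^23 ≡ 42;  28^46 ≡ 96;  28^69 ≡ 1.
Smallest exponent giving 1 is 69.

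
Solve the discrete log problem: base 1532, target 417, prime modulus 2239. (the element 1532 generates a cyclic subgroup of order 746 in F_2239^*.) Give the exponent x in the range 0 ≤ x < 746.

Baby-step giant-step with m = ceil(sqrt(746)) = 28.
Baby table (1532^j mod 2239 for j=0..27):
  0:1  1:1532  2:552  3:1561  4:200  5:1896  6:689  7:979
  8:1937  9:809  10:1221  11:1007  12:53  13:592  14:149  15:2129
  16:1644  17:1972  18:693  19:390  20:1906  21:336  22:2021  23:1874
  24:570  25:30  26:1180  27:887
Giant step factor: 1532^(-28) ≡ 154 (mod 2239).
Scan 417·154^i mod 2239 for i = 0, 1, …:
  i=0: 417   i=1: 1526   i=2: 2148   i=3: 1659
  i=4: 240   i=5: 1136   i=6: 302   i=7: 1728
  i=8: 1910   i=9: 831     …   i=18: 1205
  i=19: 1972
Match at i=19, j=17: x = 19·28 + 17 = 549.

549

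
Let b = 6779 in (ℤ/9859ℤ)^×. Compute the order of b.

9858

The order of 6779 must divide p − 1 = 9858 = 2 · 3 · 31 · 53.
Divisors: 1, 2, 3, 6, 31, 53, 62, 93, 106, 159, 186, 318, 1643, 3286, 4929, 9858.
Check each in increasing order: 6779^1 ≡ 6779;  6779^2 ≡ 2042;  6779^3 ≡ 682;  6779^6 ≡ 1751;  6779^31 ≡ 1012;  6779^53 ≡ 7891;  6779^62 ≡ 8667;  6779^93 ≡ 6353;  6779^106 ≡ 8296;  6779^159 ≡ 9835;  6779^186 ≡ 7722;  6779^318 ≡ 576;  6779^1643 ≡ 5109;  6779^3286 ≡ 5108;  6779^4929 ≡ 9858;  6779^9858 ≡ 1.
Smallest exponent giving 1 is 9858.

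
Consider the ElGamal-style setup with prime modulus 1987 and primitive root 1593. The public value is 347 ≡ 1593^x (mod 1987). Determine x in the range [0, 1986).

614

Baby-step giant-step with m = ceil(sqrt(1986)) = 45.
Baby table (1593^j mod 1987 for j=0..44):
  0:1  1:1593  2:250  3:850  4:903  5:1878  6:1219  7:568
  8:739  9:923  10:1946  11:258  12:1672  13:916  14:730  15:495
  16:1683  17:556  18:1493  19:1897  20:1681  21:1344  22:993  23:197
  24:1862  25:1562  26:542  27:1048  28:384  29:1703  30:624  31:532
  32:1014  33:1858  34:1151  35:1529  36:1622  37:746  38:152  39:1709
  40:247  41:45  42:153  43:1315  44:497
Giant step factor: 1593^(-45) ≡ 1170 (mod 1987).
Scan 347·1170^i mod 1987 for i = 0, 1, …:
  i=0: 347   i=1: 642   i=2: 54   i=3: 1583
  i=4: 226   i=5: 149   i=6: 1461   i=7: 550
  i=8: 1699   i=9: 830   i=10: 1444   i=11: 530
  i=12: 156   i=13: 1703
Match at i=13, j=29: x = 13·45 + 29 = 614.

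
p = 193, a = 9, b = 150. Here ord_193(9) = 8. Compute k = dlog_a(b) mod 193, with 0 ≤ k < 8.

Successive powers of 9 modulo 193:
  9^0=1  9^1=9  9^2=81  9^3=150
So 9^3 ≡ 150 (mod 193), giving k = 3.

3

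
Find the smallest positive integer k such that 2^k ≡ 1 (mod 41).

The order of 2 must divide p − 1 = 40 = 2^3 · 5.
Divisors: 1, 2, 4, 5, 8, 10, 20, 40.
Check each in increasing order: 2^1 ≡ 2;  2^2 ≡ 4;  2^4 ≡ 16;  2^5 ≡ 32;  2^8 ≡ 10;  2^10 ≡ 40;  2^20 ≡ 1.
Smallest exponent giving 1 is 20.

20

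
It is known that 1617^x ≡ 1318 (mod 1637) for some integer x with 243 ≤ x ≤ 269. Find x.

Compute 1617^243 mod 1637 = 431, then multiply by 1617 repeatedly:
  1617^243=431  1617^244=1202  1617^245=515  1617^246=1159  1617^247=1375
  1617^248=329  1617^249=1605  1617^250=640  1617^251=296  1617^252=628
  1617^253=536  1617^254=739  1617^255=1590  1617^256=940  1617^257=844
  1617^258=1127  1617^259=378  1617^260=625  1617^261=596  1617^262=1176
  1617^263=1035  1617^264=581  1617^265=1476  1617^266=1583  1617^267=1080
  1617^268=1318
Found 1318 at exponent 268.

268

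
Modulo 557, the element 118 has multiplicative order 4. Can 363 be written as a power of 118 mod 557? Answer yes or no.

no

⟨118⟩ has order 4; its elements mod 557 are {1, 118, 439, 556}.
363 is not in this set.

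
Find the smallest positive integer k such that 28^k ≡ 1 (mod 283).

The order of 28 must divide p − 1 = 282 = 2 · 3 · 47.
Divisors: 1, 2, 3, 6, 47, 94, 141, 282.
Check each in increasing order: 28^1 ≡ 28;  28^2 ≡ 218;  28^3 ≡ 161;  28^6 ≡ 168;  28^47 ≡ 238;  28^94 ≡ 44;  28^141 ≡ 1.
Smallest exponent giving 1 is 141.

141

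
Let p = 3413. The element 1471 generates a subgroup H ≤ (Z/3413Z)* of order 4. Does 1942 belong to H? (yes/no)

yes

1942 ∈ ⟨1471⟩ iff 1942^4 ≡ 1 (mod 3413), since |⟨1471⟩| = 4.
1942^4 mod 3413 = 1.
Since 1 = 1, 1942 lies in the subgroup.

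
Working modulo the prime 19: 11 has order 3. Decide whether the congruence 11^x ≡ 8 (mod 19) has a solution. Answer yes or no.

no

⟨11⟩ has order 3; its elements mod 19 are {1, 7, 11}.
8 is not in this set.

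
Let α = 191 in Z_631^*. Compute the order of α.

315

The order of 191 must divide p − 1 = 630 = 2 · 3^2 · 5 · 7.
Divisors: 1, 2, 3, 5, 6, 7, 9, 10, 14, 15, 18, 21, 30, 35, 42, 45, 63, 70, 90, 105, 126, 210, 315, 630.
Check each in increasing order: 191^1 ≡ 191;  191^2 ≡ 514;  191^3 ≡ 369;  191^5 ≡ 366;  191^6 ≡ 496;  191^7 ≡ 86;  191^9 ≡ 34;  191^10 ≡ 184;  191^14 ≡ 455;  191^15 ≡ 458;  191^18 ≡ 525;  191^21 ≡ 8;  191^30 ≡ 272;  191^35 ≡ 485;  191^42 ≡ 64;  191^45 ≡ 269;  191^63 ≡ 512;  191^70 ≡ 493;  191^90 ≡ 427;  191^105 ≡ 587;  191^126 ≡ 279;  191^210 ≡ 43;  191^315 ≡ 1.
Smallest exponent giving 1 is 315.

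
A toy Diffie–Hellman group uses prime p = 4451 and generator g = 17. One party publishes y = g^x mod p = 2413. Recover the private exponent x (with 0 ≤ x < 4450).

Baby-step giant-step with m = ceil(sqrt(4450)) = 67.
Baby table (17^j mod 4451 for j=0..66):
  0:1  1:17  2:289  3:462  4:3403  5:4439  6:4247  7:983
  8:3358  9:3674  10:144  11:2448  12:1557  13:4214  14:422  15:2723
  16:1781  17:3571  18:2844  19:3838  20:2932  21:883  22:1658  23:1480
  24:2905  25:424  26:2757  27:2359  28:44  29:748  30:3814  31:2524
  32:2849  33:3923  34:4377  35:3193  36:869  37:1420  38:1885  39:888
  40:1743  41:2925  42:764  43:4086  44:2697  45:1339  46:508  47:4185
  48:4380  49:3244  50:1736  51:2806  52:3192  53:852  54:1131  55:1423
  56:1936  57:1755  58:3129  59:4232  60:728  61:3474  62:1195  63:2511
  64:2628  65:166  66:2822
Giant step factor: 17^(-67) ≡ 469 (mod 4451).
Scan 2413·469^i mod 4451 for i = 0, 1, …:
  i=0: 2413   i=1: 1143   i=2: 1947   i=3: 688
  i=4: 2200   i=5: 3619   i=6: 1480
Match at i=6, j=23: x = 6·67 + 23 = 425.

425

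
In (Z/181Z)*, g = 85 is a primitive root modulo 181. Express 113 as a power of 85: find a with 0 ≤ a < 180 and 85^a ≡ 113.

Baby-step giant-step with m = ceil(sqrt(180)) = 14.
Baby table (85^j mod 181 for j=0..13):
  0:1  1:85  2:166  3:173  4:44  5:120  6:64  7:10
  8:126  9:31  10:101  11:78  12:114  13:97
Giant step factor: 85^(-14) ≡ 143 (mod 181).
Scan 113·143^i mod 181 for i = 0, 1, …:
  i=0: 113   i=1: 50   i=2: 91   i=3: 162
  i=4: 179   i=5: 76   i=6: 8   i=7: 58
  i=8: 149   i=9: 130   i=10: 128   i=11: 23
  i=12: 31
Match at i=12, j=9: a = 12·14 + 9 = 177.

177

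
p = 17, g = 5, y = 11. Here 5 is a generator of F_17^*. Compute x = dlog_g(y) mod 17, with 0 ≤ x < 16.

11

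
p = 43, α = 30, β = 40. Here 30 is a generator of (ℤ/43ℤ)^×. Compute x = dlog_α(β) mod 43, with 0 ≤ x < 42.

2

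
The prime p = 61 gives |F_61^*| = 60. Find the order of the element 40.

The order of 40 must divide p − 1 = 60 = 2^2 · 3 · 5.
Divisors: 1, 2, 3, 4, 5, 6, 10, 12, 15, 20, 30, 60.
Check each in increasing order: 40^1 ≡ 40;  40^2 ≡ 14;  40^3 ≡ 11;  40^4 ≡ 13;  40^5 ≡ 32;  40^6 ≡ 60;  40^10 ≡ 48;  40^12 ≡ 1.
Smallest exponent giving 1 is 12.

12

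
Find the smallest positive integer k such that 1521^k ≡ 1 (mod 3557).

889

The order of 1521 must divide p − 1 = 3556 = 2^2 · 7 · 127.
Divisors: 1, 2, 4, 7, 14, 28, 127, 254, 508, 889, 1778, 3556.
Check each in increasing order: 1521^1 ≡ 1521;  1521^2 ≡ 1391;  1521^4 ≡ 3430;  1521^7 ≡ 483;  1521^14 ≡ 2084;  1521^28 ≡ 3516;  1521^127 ≡ 1974;  1521^254 ≡ 1761;  1521^508 ≡ 2974;  1521^889 ≡ 1.
Smallest exponent giving 1 is 889.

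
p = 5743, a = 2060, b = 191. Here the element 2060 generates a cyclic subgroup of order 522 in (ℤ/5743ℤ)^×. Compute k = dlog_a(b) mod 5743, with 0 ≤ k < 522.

Baby-step giant-step with m = ceil(sqrt(522)) = 23.
Baby table (2060^j mod 5743 for j=0..22):
  0:1  1:2060  2:5266  3:5176  4:3552  5:538  6:5624  7:1809
  8:5076  9:4300  10:2294  11:4894  12:2675  13:2963  14:4714  15:5170
  16:2678  17:3400  18:3283  19:3469  20:1848  21:5014  22:2926
Giant step factor: 2060^(-23) ≡ 5692 (mod 5743).
Scan 191·5692^i mod 5743 for i = 0, 1, …:
  i=0: 191   i=1: 1745   i=2: 2893   i=3: 1775
  i=4: 1363   i=5: 5146   i=6: 1732   i=7: 3556
  i=8: 2420   i=9: 2926
Match at i=9, j=22: k = 9·23 + 22 = 229.

229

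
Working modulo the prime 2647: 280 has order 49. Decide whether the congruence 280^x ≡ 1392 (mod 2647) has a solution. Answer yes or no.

yes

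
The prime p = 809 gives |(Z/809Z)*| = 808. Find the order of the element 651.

404

The order of 651 must divide p − 1 = 808 = 2^3 · 101.
Divisors: 1, 2, 4, 8, 101, 202, 404, 808.
Check each in increasing order: 651^1 ≡ 651;  651^2 ≡ 694;  651^4 ≡ 281;  651^8 ≡ 488;  651^101 ≡ 491;  651^202 ≡ 808;  651^404 ≡ 1.
Smallest exponent giving 1 is 404.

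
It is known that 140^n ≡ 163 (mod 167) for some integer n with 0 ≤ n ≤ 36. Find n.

15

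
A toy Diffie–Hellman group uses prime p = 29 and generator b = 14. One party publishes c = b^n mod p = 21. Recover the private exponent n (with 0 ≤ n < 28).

Successive powers of 14 modulo 29:
  14^0=1  14^1=14  14^2=22  14^3=18  14^4=20  14^5=19
  14^6=5  14^7=12  14^8=23  14^9=3  14^10=13  14^11=8
  14^12=25  14^13=2  14^14=28  14^15=15  14^16=7  14^17=11
  14^18=9  14^19=10  14^20=24  14^21=17  14^22=6  14^23=26
  14^24=16  14^25=21
So 14^25 ≡ 21 (mod 29), giving n = 25.

25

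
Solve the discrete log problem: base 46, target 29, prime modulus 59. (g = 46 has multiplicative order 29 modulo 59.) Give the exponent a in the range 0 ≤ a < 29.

Successive powers of 46 modulo 59:
  46^0=1  46^1=46  46^2=51  46^3=45  46^4=5  46^5=53
  46^6=19  46^7=48  46^8=25  46^9=29
So 46^9 ≡ 29 (mod 59), giving a = 9.

9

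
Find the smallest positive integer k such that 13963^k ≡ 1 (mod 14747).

14746

The order of 13963 must divide p − 1 = 14746 = 2 · 73 · 101.
Divisors: 1, 2, 73, 101, 146, 202, 7373, 14746.
Check each in increasing order: 13963^1 ≡ 13963;  13963^2 ≡ 10029;  13963^73 ≡ 1721;  13963^101 ≡ 72;  13963^146 ≡ 12441;  13963^202 ≡ 5184;  13963^7373 ≡ 14746;  13963^14746 ≡ 1.
Smallest exponent giving 1 is 14746.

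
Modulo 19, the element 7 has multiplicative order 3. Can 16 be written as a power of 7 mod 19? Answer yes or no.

no

16 ∈ ⟨7⟩ iff 16^3 ≡ 1 (mod 19), since |⟨7⟩| = 3.
16^3 mod 19 = 11.
Since 11 ≠ 1, 16 does not lie in the subgroup.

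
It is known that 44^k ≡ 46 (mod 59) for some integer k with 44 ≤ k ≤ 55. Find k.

50

Compute 44^44 mod 59 = 29, then multiply by 44 repeatedly:
  44^44=29  44^45=37  44^46=35  44^47=6  44^48=28
  44^49=52  44^50=46
Found 46 at exponent 50.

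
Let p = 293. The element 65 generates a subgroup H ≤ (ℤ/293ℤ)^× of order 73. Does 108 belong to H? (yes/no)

108 ∈ ⟨65⟩ iff 108^73 ≡ 1 (mod 293), since |⟨65⟩| = 73.
108^73 mod 293 = 138.
Since 138 ≠ 1, 108 does not lie in the subgroup.

no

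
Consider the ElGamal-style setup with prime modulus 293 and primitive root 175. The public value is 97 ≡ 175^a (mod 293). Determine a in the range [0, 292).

Baby-step giant-step with m = ceil(sqrt(292)) = 18.
Baby table (175^j mod 293 for j=0..17):
  0:1  1:175  2:153  3:112  4:262  5:142  6:238  7:44
  8:82  9:286  10:240  11:101  12:95  13:217  14:178  15:92
  16:278  17:12
Giant step factor: 175^(-18) ≡ 6 (mod 293).
Scan 97·6^i mod 293 for i = 0, 1, …:
  i=0: 97   i=1: 289   i=2: 269   i=3: 149
  i=4: 15   i=5: 90   i=6: 247   i=7: 17
  i=8: 102   i=9: 26   i=10: 156   i=11: 57
  i=12: 49   i=13: 1
Match at i=13, j=0: a = 13·18 + 0 = 234.

234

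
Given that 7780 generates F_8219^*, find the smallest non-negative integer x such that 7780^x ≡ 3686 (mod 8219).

6861

Baby-step giant-step with m = ceil(sqrt(8218)) = 91.
Baby table (7780^j mod 8219 for j=0..90):
  0:1  1:7780  2:3684  3:1867  4:2287  5:6944  6:833  7:4168
  8:3085  9:1820  10:6482  11:6395  12:3493  13:3526  14:5477  15:3764
  16:7842  17:1123  18:143  19:2975  20:796  21:3973  22:6500  23:6712
  24:4053  25:4256  26:5548  27:5471  28:6398  29:2176  30:6359  31:2859
  32:2406  33:4017  34:3622  35:4428  36:4011  37:6256  38:6981  39:1028
  40:753  41:6412  42:4249  43:402  44:4340  45:1548  46:2605  47:7065
  48:5247  49:6106  50:7079  51:7320  52:149  53:341  54:6462  55:6956
  56:3784  57:7281  58:832  59:4607  60:7620  61:8172  62:4195  63:7670
  64:2660  65:7577  66:2392  67:1944  68:1360  69:2947  70:4869  71:7668
  72:3538  73:209  74:6877  75:5589  76:3910  77:1281  78:4752  79:1498
  80:8117  81:3683  82:2306  83:6822  84:5077  85:6765  86:5443  87:2252
  88:5871  89:3397  90:4575
Giant step factor: 7780^(-91) ≡ 2736 (mod 8219).
Scan 3686·2736^i mod 8219 for i = 0, 1, …:
  i=0: 3686   i=1: 183   i=2: 7548   i=3: 5200
  i=4: 111   i=5: 7812   i=6: 4232   i=7: 6400
  i=8: 3930   i=9: 2028     …   i=74: 2642
  i=75: 4011
Match at i=75, j=36: x = 75·91 + 36 = 6861.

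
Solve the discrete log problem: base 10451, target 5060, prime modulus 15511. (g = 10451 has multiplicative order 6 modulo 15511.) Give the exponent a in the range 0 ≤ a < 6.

Successive powers of 10451 modulo 15511:
  10451^0=1  10451^1=10451  10451^2=10450  10451^3=15510  10451^4=5060
So 10451^4 ≡ 5060 (mod 15511), giving a = 4.

4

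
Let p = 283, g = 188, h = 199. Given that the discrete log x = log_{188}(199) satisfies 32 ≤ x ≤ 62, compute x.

60

Compute 188^32 mod 283 = 110, then multiply by 188 repeatedly:
  188^32=110  188^33=21  188^34=269  188^35=198  188^36=151
  188^37=88  188^38=130  188^39=102  188^40=215  188^41=234
  188^42=127  188^43=104  188^44=25  188^45=172  188^46=74
  188^47=45  188^48=253  188^49=20  188^50=81  188^51=229
  188^52=36  188^53=259  188^54=16  188^55=178  188^56=70
  188^57=142  188^58=94  188^59=126  188^60=199
Found 199 at exponent 60.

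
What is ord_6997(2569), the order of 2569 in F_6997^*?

The order of 2569 must divide p − 1 = 6996 = 2^2 · 3 · 11 · 53.
Divisors: 1, 2, 3, 4, 6, 11, 12, 22, 33, 44, 53, 66, 106, 132, 159, 212, 318, 583, 636, 1166, 1749, 2332, 3498, 6996.
Check each in increasing order: 2569^1 ≡ 2569;  2569^2 ≡ 1590;  2569^3 ≡ 5459;  2569^4 ≡ 2183;  2569^6 ≡ 458;  2569^11 ≡ 433;  2569^12 ≡ 6851;  2569^22 ≡ 5567;  2569^33 ≡ 3543;  2569^44 ≡ 1776;  2569^53 ≡ 114;  2569^66 ≡ 231;  2569^106 ≡ 5999;  2569^132 ≡ 4382;  2569^159 ≡ 5177;  2569^212 ≡ 2430;  2569^318 ≡ 2819;  2569^583 ≡ 5201;  2569^636 ≡ 5166;  2569^1166 ≡ 6996;  2569^1749 ≡ 1796;  2569^2332 ≡ 1.
Smallest exponent giving 1 is 2332.

2332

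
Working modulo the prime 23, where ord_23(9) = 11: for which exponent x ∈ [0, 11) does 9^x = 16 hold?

3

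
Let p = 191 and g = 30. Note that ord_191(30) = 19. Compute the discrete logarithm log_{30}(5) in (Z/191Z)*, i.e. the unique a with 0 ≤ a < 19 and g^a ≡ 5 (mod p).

Successive powers of 30 modulo 191:
  30^0=1  30^1=30  30^2=136  30^3=69  30^4=160  30^5=25
  30^6=177  30^7=153  30^8=6  30^9=180  30^10=52  30^11=32
  30^12=5
So 30^12 ≡ 5 (mod 191), giving a = 12.

12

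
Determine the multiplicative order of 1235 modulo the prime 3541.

708

The order of 1235 must divide p − 1 = 3540 = 2^2 · 3 · 5 · 59.
Divisors: 1, 2, 3, 4, 5, 6, 10, 12, 15, 20, 30, 59, 60, 118, 177, 236, 295, 354, 590, 708, 885, 1180, 1770, 3540.
Check each in increasing order: 1235^1 ≡ 1235;  1235^2 ≡ 2595;  1235^3 ≡ 220;  1235^4 ≡ 2584;  1235^5 ≡ 799;  1235^6 ≡ 2367;  1235^10 ≡ 1021;  1235^12 ≡ 827;  1235^15 ≡ 1349;  1235^20 ≡ 1387;  1235^30 ≡ 3268;  1235^59 ≡ 694;  1235^60 ≡ 168;  1235^118 ≡ 60;  1235^177 ≡ 2689;  1235^236 ≡ 59;  1235^295 ≡ 1995;  1235^354 ≡ 3540;  1235^590 ≡ 3482;  1235^708 ≡ 1.
Smallest exponent giving 1 is 708.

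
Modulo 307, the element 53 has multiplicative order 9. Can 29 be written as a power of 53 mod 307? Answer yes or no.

no

29 ∈ ⟨53⟩ iff 29^9 ≡ 1 (mod 307), since |⟨53⟩| = 9.
29^9 mod 307 = 205.
Since 205 ≠ 1, 29 does not lie in the subgroup.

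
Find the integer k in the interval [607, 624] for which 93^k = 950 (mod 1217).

Compute 93^607 mod 1217 = 458, then multiply by 93 repeatedly:
  93^607=458  93^608=1216  93^609=1124  93^610=1087  93^611=80
  93^612=138  93^613=664  93^614=902  93^615=1130  93^616=428
  93^617=860  93^618=875  93^619=1053  93^620=569  93^621=586
  93^622=950
Found 950 at exponent 622.

622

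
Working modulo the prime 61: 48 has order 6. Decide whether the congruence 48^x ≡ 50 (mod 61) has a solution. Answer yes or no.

no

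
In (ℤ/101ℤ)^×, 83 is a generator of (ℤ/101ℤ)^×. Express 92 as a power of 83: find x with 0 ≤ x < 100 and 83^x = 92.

92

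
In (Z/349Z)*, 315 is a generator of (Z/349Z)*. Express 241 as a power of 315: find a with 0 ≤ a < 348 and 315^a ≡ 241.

134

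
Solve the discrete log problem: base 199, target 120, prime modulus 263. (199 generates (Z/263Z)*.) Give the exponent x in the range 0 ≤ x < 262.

Baby-step giant-step with m = ceil(sqrt(262)) = 17.
Baby table (199^j mod 263 for j=0..16):
  0:1  1:199  2:151  3:67  4:183  5:123  6:18  7:163
  8:88  9:154  10:138  11:110  12:61  13:41  14:6  15:142
  16:117
Giant step factor: 199^(-17) ≡ 193 (mod 263).
Scan 120·193^i mod 263 for i = 0, 1, …:
  i=0: 120   i=1: 16   i=2: 195   i=3: 26
  i=4: 21   i=5: 108   i=6: 67
Match at i=6, j=3: x = 6·17 + 3 = 105.

105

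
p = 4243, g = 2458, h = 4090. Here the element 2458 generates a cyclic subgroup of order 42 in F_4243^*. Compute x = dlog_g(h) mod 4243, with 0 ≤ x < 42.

10

Baby-step giant-step with m = ceil(sqrt(42)) = 7.
Baby table (2458^j mod 4243 for j=0..6):
  0:1  1:2458  2:3975  3:3164  4:3936  5:648  6:1659
Giant step factor: 2458^(-7) ≡ 3945 (mod 4243).
Scan 4090·3945^i mod 4243 for i = 0, 1, …:
  i=0: 4090   i=1: 3164
Match at i=1, j=3: x = 1·7 + 3 = 10.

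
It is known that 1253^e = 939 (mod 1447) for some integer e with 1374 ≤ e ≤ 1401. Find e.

1396

Compute 1253^1374 mod 1447 = 1442, then multiply by 1253 repeatedly:
  1253^1374=1442  1253^1375=970  1253^1376=1377  1253^1377=557  1253^1378=467
  1253^1379=563  1253^1380=750  1253^1381=647  1253^1382=371  1253^1383=376
  1253^1384=853  1253^1385=923  1253^1386=366  1253^1387=1346  1253^1388=783
  1253^1389=33  1253^1390=833  1253^1391=462  1253^1392=86  1253^1393=680
  1253^1394=1204  1253^1395=838  1253^1396=939
Found 939 at exponent 1396.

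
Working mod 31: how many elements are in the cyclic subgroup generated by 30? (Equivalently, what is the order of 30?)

2

The order of 30 must divide p − 1 = 30 = 2 · 3 · 5.
Divisors: 1, 2, 3, 5, 6, 10, 15, 30.
Check each in increasing order: 30^1 ≡ 30;  30^2 ≡ 1.
Smallest exponent giving 1 is 2.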